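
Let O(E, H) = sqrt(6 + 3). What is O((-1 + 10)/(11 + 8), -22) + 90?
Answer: 93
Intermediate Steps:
O(E, H) = 3 (O(E, H) = sqrt(9) = 3)
O((-1 + 10)/(11 + 8), -22) + 90 = 3 + 90 = 93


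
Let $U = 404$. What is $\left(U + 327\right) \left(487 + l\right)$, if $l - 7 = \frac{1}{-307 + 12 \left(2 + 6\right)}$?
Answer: $\frac{76194323}{211} \approx 3.6111 \cdot 10^{5}$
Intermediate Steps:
$l = \frac{1476}{211}$ ($l = 7 + \frac{1}{-307 + 12 \left(2 + 6\right)} = 7 + \frac{1}{-307 + 12 \cdot 8} = 7 + \frac{1}{-307 + 96} = 7 + \frac{1}{-211} = 7 - \frac{1}{211} = \frac{1476}{211} \approx 6.9953$)
$\left(U + 327\right) \left(487 + l\right) = \left(404 + 327\right) \left(487 + \frac{1476}{211}\right) = 731 \cdot \frac{104233}{211} = \frac{76194323}{211}$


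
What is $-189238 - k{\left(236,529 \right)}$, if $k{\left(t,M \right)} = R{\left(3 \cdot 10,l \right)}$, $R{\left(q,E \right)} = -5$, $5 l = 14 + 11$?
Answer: $-189233$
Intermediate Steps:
$l = 5$ ($l = \frac{14 + 11}{5} = \frac{1}{5} \cdot 25 = 5$)
$k{\left(t,M \right)} = -5$
$-189238 - k{\left(236,529 \right)} = -189238 - -5 = -189238 + 5 = -189233$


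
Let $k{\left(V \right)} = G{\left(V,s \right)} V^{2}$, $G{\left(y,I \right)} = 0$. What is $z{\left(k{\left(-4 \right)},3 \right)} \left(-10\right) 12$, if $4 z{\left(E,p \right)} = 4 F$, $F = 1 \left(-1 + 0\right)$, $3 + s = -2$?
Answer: $120$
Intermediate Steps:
$s = -5$ ($s = -3 - 2 = -5$)
$F = -1$ ($F = 1 \left(-1\right) = -1$)
$k{\left(V \right)} = 0$ ($k{\left(V \right)} = 0 V^{2} = 0$)
$z{\left(E,p \right)} = -1$ ($z{\left(E,p \right)} = \frac{4 \left(-1\right)}{4} = \frac{1}{4} \left(-4\right) = -1$)
$z{\left(k{\left(-4 \right)},3 \right)} \left(-10\right) 12 = \left(-1\right) \left(-10\right) 12 = 10 \cdot 12 = 120$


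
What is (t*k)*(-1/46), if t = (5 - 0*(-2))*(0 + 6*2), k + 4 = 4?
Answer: 0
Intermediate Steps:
k = 0 (k = -4 + 4 = 0)
t = 60 (t = (5 - 1*0)*(0 + 12) = (5 + 0)*12 = 5*12 = 60)
(t*k)*(-1/46) = (60*0)*(-1/46) = 0*(-1*1/46) = 0*(-1/46) = 0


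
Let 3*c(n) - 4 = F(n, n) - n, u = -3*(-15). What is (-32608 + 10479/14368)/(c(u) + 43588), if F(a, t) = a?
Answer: -1405503795/1878874624 ≈ -0.74806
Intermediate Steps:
u = 45
c(n) = 4/3 (c(n) = 4/3 + (n - n)/3 = 4/3 + (1/3)*0 = 4/3 + 0 = 4/3)
(-32608 + 10479/14368)/(c(u) + 43588) = (-32608 + 10479/14368)/(4/3 + 43588) = (-32608 + 10479*(1/14368))/(130768/3) = (-32608 + 10479/14368)*(3/130768) = -468501265/14368*3/130768 = -1405503795/1878874624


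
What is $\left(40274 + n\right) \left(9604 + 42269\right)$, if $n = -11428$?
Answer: $1496328558$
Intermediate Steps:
$\left(40274 + n\right) \left(9604 + 42269\right) = \left(40274 - 11428\right) \left(9604 + 42269\right) = 28846 \cdot 51873 = 1496328558$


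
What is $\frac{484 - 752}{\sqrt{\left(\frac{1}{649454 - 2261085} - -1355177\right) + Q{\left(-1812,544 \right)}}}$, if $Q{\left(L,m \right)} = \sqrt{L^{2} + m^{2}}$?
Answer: $- \frac{134 \sqrt{3223262}}{\sqrt{1092022631843 + 3223262 \sqrt{223705}}} \approx -0.23006$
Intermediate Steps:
$\frac{484 - 752}{\sqrt{\left(\frac{1}{649454 - 2261085} - -1355177\right) + Q{\left(-1812,544 \right)}}} = \frac{484 - 752}{\sqrt{\left(\frac{1}{649454 - 2261085} - -1355177\right) + \sqrt{\left(-1812\right)^{2} + 544^{2}}}} = \frac{484 - 752}{\sqrt{\left(\frac{1}{-1611631} + 1355177\right) + \sqrt{3283344 + 295936}}} = - \frac{268}{\sqrt{\left(- \frac{1}{1611631} + 1355177\right) + \sqrt{3579280}}} = - \frac{268}{\sqrt{\frac{2184045263686}{1611631} + 4 \sqrt{223705}}}$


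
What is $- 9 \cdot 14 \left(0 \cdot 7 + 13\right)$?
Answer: $-1638$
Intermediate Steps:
$- 9 \cdot 14 \left(0 \cdot 7 + 13\right) = - 9 \cdot 14 \left(0 + 13\right) = - 9 \cdot 14 \cdot 13 = \left(-9\right) 182 = -1638$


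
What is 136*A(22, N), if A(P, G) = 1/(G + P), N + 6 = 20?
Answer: 34/9 ≈ 3.7778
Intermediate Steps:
N = 14 (N = -6 + 20 = 14)
136*A(22, N) = 136/(14 + 22) = 136/36 = 136*(1/36) = 34/9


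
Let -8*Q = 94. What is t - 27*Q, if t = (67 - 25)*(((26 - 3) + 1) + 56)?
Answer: 14709/4 ≈ 3677.3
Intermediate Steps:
Q = -47/4 (Q = -⅛*94 = -47/4 ≈ -11.750)
t = 3360 (t = 42*((23 + 1) + 56) = 42*(24 + 56) = 42*80 = 3360)
t - 27*Q = 3360 - 27*(-47/4) = 3360 + 1269/4 = 14709/4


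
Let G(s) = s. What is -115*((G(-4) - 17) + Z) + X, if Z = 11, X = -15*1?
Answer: 1135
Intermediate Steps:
X = -15
-115*((G(-4) - 17) + Z) + X = -115*((-4 - 17) + 11) - 15 = -115*(-21 + 11) - 15 = -115*(-10) - 15 = 1150 - 15 = 1135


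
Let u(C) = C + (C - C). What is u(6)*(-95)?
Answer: -570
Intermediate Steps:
u(C) = C (u(C) = C + 0 = C)
u(6)*(-95) = 6*(-95) = -570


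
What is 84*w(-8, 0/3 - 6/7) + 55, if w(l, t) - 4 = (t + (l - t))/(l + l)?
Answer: 433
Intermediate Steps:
w(l, t) = 9/2 (w(l, t) = 4 + (t + (l - t))/(l + l) = 4 + l/((2*l)) = 4 + l*(1/(2*l)) = 4 + ½ = 9/2)
84*w(-8, 0/3 - 6/7) + 55 = 84*(9/2) + 55 = 378 + 55 = 433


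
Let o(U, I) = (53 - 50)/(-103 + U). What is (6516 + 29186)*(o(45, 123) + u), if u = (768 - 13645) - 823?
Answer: -14184458153/29 ≈ -4.8912e+8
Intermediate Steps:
o(U, I) = 3/(-103 + U)
u = -13700 (u = -12877 - 823 = -13700)
(6516 + 29186)*(o(45, 123) + u) = (6516 + 29186)*(3/(-103 + 45) - 13700) = 35702*(3/(-58) - 13700) = 35702*(3*(-1/58) - 13700) = 35702*(-3/58 - 13700) = 35702*(-794603/58) = -14184458153/29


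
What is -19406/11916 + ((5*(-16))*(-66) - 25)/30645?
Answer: -5911981/4057398 ≈ -1.4571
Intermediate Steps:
-19406/11916 + ((5*(-16))*(-66) - 25)/30645 = -19406*1/11916 + (-80*(-66) - 25)*(1/30645) = -9703/5958 + (5280 - 25)*(1/30645) = -9703/5958 + 5255*(1/30645) = -9703/5958 + 1051/6129 = -5911981/4057398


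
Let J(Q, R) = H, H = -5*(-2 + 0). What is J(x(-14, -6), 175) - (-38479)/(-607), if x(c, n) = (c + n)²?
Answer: -32409/607 ≈ -53.392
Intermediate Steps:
H = 10 (H = -5*(-2) = 10)
J(Q, R) = 10
J(x(-14, -6), 175) - (-38479)/(-607) = 10 - (-38479)/(-607) = 10 - (-38479)*(-1)/607 = 10 - 1*38479/607 = 10 - 38479/607 = -32409/607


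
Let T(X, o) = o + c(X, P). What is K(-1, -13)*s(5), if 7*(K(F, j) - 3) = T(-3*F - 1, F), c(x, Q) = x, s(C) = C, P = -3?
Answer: 110/7 ≈ 15.714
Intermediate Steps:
T(X, o) = X + o (T(X, o) = o + X = X + o)
K(F, j) = 20/7 - 2*F/7 (K(F, j) = 3 + ((-3*F - 1) + F)/7 = 3 + ((-1 - 3*F) + F)/7 = 3 + (-1 - 2*F)/7 = 3 + (-⅐ - 2*F/7) = 20/7 - 2*F/7)
K(-1, -13)*s(5) = (20/7 - 2/7*(-1))*5 = (20/7 + 2/7)*5 = (22/7)*5 = 110/7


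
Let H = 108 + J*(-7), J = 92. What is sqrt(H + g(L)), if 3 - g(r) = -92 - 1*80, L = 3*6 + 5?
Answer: 19*I ≈ 19.0*I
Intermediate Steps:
H = -536 (H = 108 + 92*(-7) = 108 - 644 = -536)
L = 23 (L = 18 + 5 = 23)
g(r) = 175 (g(r) = 3 - (-92 - 1*80) = 3 - (-92 - 80) = 3 - 1*(-172) = 3 + 172 = 175)
sqrt(H + g(L)) = sqrt(-536 + 175) = sqrt(-361) = 19*I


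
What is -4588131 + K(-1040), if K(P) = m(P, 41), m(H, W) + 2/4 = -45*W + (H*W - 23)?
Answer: -9265279/2 ≈ -4.6326e+6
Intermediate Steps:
m(H, W) = -47/2 - 45*W + H*W (m(H, W) = -½ + (-45*W + (H*W - 23)) = -½ + (-45*W + (-23 + H*W)) = -½ + (-23 - 45*W + H*W) = -47/2 - 45*W + H*W)
K(P) = -3737/2 + 41*P (K(P) = -47/2 - 45*41 + P*41 = -47/2 - 1845 + 41*P = -3737/2 + 41*P)
-4588131 + K(-1040) = -4588131 + (-3737/2 + 41*(-1040)) = -4588131 + (-3737/2 - 42640) = -4588131 - 89017/2 = -9265279/2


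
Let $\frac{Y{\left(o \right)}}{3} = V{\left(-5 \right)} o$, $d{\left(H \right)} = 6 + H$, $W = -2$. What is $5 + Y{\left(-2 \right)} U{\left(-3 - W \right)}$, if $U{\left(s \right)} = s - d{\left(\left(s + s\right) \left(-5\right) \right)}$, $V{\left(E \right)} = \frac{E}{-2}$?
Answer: $260$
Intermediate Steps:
$V{\left(E \right)} = - \frac{E}{2}$ ($V{\left(E \right)} = E \left(- \frac{1}{2}\right) = - \frac{E}{2}$)
$Y{\left(o \right)} = \frac{15 o}{2}$ ($Y{\left(o \right)} = 3 \left(- \frac{1}{2}\right) \left(-5\right) o = 3 \frac{5 o}{2} = \frac{15 o}{2}$)
$U{\left(s \right)} = -6 + 11 s$ ($U{\left(s \right)} = s - \left(6 + \left(s + s\right) \left(-5\right)\right) = s - \left(6 + 2 s \left(-5\right)\right) = s - \left(6 - 10 s\right) = s + \left(-6 + 10 s\right) = -6 + 11 s$)
$5 + Y{\left(-2 \right)} U{\left(-3 - W \right)} = 5 + \frac{15}{2} \left(-2\right) \left(-6 + 11 \left(-3 - -2\right)\right) = 5 - 15 \left(-6 + 11 \left(-3 + 2\right)\right) = 5 - 15 \left(-6 + 11 \left(-1\right)\right) = 5 - 15 \left(-6 - 11\right) = 5 - -255 = 5 + 255 = 260$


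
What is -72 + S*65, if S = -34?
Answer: -2282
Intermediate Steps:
-72 + S*65 = -72 - 34*65 = -72 - 2210 = -2282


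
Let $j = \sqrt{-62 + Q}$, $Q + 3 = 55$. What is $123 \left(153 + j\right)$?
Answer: $18819 + 123 i \sqrt{10} \approx 18819.0 + 388.96 i$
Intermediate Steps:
$Q = 52$ ($Q = -3 + 55 = 52$)
$j = i \sqrt{10}$ ($j = \sqrt{-62 + 52} = \sqrt{-10} = i \sqrt{10} \approx 3.1623 i$)
$123 \left(153 + j\right) = 123 \left(153 + i \sqrt{10}\right) = 18819 + 123 i \sqrt{10}$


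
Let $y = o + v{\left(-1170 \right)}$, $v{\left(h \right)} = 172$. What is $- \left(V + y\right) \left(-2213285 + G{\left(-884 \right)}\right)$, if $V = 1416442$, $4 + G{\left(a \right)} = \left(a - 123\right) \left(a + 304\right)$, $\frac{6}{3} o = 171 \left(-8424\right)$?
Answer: $1134533164898$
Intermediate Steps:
$o = -720252$ ($o = \frac{171 \left(-8424\right)}{2} = \frac{1}{2} \left(-1440504\right) = -720252$)
$y = -720080$ ($y = -720252 + 172 = -720080$)
$G{\left(a \right)} = -4 + \left(-123 + a\right) \left(304 + a\right)$ ($G{\left(a \right)} = -4 + \left(a - 123\right) \left(a + 304\right) = -4 + \left(-123 + a\right) \left(304 + a\right)$)
$- \left(V + y\right) \left(-2213285 + G{\left(-884 \right)}\right) = - \left(1416442 - 720080\right) \left(-2213285 + \left(-37396 + \left(-884\right)^{2} + 181 \left(-884\right)\right)\right) = - 696362 \left(-2213285 - -584056\right) = - 696362 \left(-2213285 + 584056\right) = - 696362 \left(-1629229\right) = \left(-1\right) \left(-1134533164898\right) = 1134533164898$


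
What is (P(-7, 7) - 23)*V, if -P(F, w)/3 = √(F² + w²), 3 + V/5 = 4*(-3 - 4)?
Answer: 3565 + 3255*√2 ≈ 8168.3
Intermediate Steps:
V = -155 (V = -15 + 5*(4*(-3 - 4)) = -15 + 5*(4*(-7)) = -15 + 5*(-28) = -15 - 140 = -155)
P(F, w) = -3*√(F² + w²)
(P(-7, 7) - 23)*V = (-3*√((-7)² + 7²) - 23)*(-155) = (-3*√(49 + 49) - 23)*(-155) = (-21*√2 - 23)*(-155) = (-23 - 21*√2)*(-155) = 3565 + 3255*√2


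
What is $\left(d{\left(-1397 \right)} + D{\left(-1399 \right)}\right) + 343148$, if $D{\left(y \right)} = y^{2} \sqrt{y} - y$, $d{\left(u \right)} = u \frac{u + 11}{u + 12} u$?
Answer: $\frac{3182127669}{1385} + 1957201 i \sqrt{1399} \approx 2.2976 \cdot 10^{6} + 7.3206 \cdot 10^{7} i$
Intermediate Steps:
$d{\left(u \right)} = \frac{u^{2} \left(11 + u\right)}{12 + u}$ ($d{\left(u \right)} = u \frac{11 + u}{12 + u} u = \frac{u \left(11 + u\right)}{12 + u} u = \frac{u^{2} \left(11 + u\right)}{12 + u}$)
$D{\left(y \right)} = y^{\frac{5}{2}} - y$
$\left(d{\left(-1397 \right)} + D{\left(-1399 \right)}\right) + 343148 = \left(\frac{\left(-1397\right)^{2} \left(11 - 1397\right)}{12 - 1397} + \left(\left(-1399\right)^{\frac{5}{2}} - -1399\right)\right) + 343148 = \left(1951609 \frac{1}{-1385} \left(-1386\right) + \left(1957201 i \sqrt{1399} + 1399\right)\right) + 343148 = \left(1951609 \left(- \frac{1}{1385}\right) \left(-1386\right) + \left(1399 + 1957201 i \sqrt{1399}\right)\right) + 343148 = \left(\frac{2704930074}{1385} + \left(1399 + 1957201 i \sqrt{1399}\right)\right) + 343148 = \left(\frac{2706867689}{1385} + 1957201 i \sqrt{1399}\right) + 343148 = \frac{3182127669}{1385} + 1957201 i \sqrt{1399}$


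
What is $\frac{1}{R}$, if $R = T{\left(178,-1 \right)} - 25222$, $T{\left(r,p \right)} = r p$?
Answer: $- \frac{1}{25400} \approx -3.937 \cdot 10^{-5}$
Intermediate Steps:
$T{\left(r,p \right)} = p r$
$R = -25400$ ($R = \left(-1\right) 178 - 25222 = -178 - 25222 = -25400$)
$\frac{1}{R} = \frac{1}{-25400} = - \frac{1}{25400}$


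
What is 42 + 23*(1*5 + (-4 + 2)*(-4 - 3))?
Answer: 479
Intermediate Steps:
42 + 23*(1*5 + (-4 + 2)*(-4 - 3)) = 42 + 23*(5 - 2*(-7)) = 42 + 23*(5 + 14) = 42 + 23*19 = 42 + 437 = 479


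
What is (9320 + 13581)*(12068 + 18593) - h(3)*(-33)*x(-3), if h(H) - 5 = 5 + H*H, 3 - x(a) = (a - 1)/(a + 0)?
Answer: 702168606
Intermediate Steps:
x(a) = 3 - (-1 + a)/a (x(a) = 3 - (a - 1)/(a + 0) = 3 - (-1 + a)/a)
h(H) = 10 + H**2 (h(H) = 5 + (5 + H*H) = 5 + (5 + H**2) = 10 + H**2)
(9320 + 13581)*(12068 + 18593) - h(3)*(-33)*x(-3) = (9320 + 13581)*(12068 + 18593) - (10 + 3**2)*(-33)*(2 + 1/(-3)) = 22901*30661 - (10 + 9)*(-33)*(2 - 1/3) = 702167561 - 19*(-33)*5/3 = 702167561 - (-627)*5/3 = 702167561 - 1*(-1045) = 702167561 + 1045 = 702168606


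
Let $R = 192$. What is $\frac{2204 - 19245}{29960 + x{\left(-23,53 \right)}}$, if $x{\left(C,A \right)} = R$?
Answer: $- \frac{17041}{30152} \approx -0.56517$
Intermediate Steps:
$x{\left(C,A \right)} = 192$
$\frac{2204 - 19245}{29960 + x{\left(-23,53 \right)}} = \frac{2204 - 19245}{29960 + 192} = - \frac{17041}{30152}$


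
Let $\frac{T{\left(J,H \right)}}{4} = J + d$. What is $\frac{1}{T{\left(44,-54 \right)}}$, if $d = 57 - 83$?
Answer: $\frac{1}{72} \approx 0.013889$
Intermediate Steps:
$d = -26$
$T{\left(J,H \right)} = -104 + 4 J$ ($T{\left(J,H \right)} = 4 \left(J - 26\right) = 4 \left(-26 + J\right) = -104 + 4 J$)
$\frac{1}{T{\left(44,-54 \right)}} = \frac{1}{-104 + 4 \cdot 44} = \frac{1}{-104 + 176} = \frac{1}{72}$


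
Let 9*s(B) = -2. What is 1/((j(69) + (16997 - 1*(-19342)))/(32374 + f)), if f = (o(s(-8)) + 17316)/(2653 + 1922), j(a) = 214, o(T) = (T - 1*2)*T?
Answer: 1090763426/1231420725 ≈ 0.88578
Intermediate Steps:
s(B) = -2/9 (s(B) = (1/9)*(-2) = -2/9)
o(T) = T*(-2 + T) (o(T) = (T - 2)*T = (-2 + T)*T = T*(-2 + T))
f = 1402636/370575 (f = (-2*(-2 - 2/9)/9 + 17316)/(2653 + 1922) = (-2/9*(-20/9) + 17316)/4575 = (40/81 + 17316)*(1/4575) = (1402636/81)*(1/4575) = 1402636/370575 ≈ 3.7850)
1/((j(69) + (16997 - 1*(-19342)))/(32374 + f)) = 1/((214 + (16997 - 1*(-19342)))/(32374 + 1402636/370575)) = 1/((214 + (16997 + 19342))/(11998397686/370575)) = 1/((214 + 36339)*(370575/11998397686)) = 1/(36553*(370575/11998397686)) = 1/(1231420725/1090763426) = 1090763426/1231420725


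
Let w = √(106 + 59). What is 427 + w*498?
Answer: 427 + 498*√165 ≈ 6823.9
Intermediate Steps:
w = √165 ≈ 12.845
427 + w*498 = 427 + √165*498 = 427 + 498*√165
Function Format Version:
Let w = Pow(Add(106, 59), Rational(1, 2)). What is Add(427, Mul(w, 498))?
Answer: Add(427, Mul(498, Pow(165, Rational(1, 2)))) ≈ 6823.9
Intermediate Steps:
w = Pow(165, Rational(1, 2)) ≈ 12.845
Add(427, Mul(w, 498)) = Add(427, Mul(Pow(165, Rational(1, 2)), 498)) = Add(427, Mul(498, Pow(165, Rational(1, 2))))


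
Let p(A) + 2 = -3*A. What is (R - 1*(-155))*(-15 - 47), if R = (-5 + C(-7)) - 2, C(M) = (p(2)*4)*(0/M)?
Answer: -9176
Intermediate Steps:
p(A) = -2 - 3*A
C(M) = 0 (C(M) = ((-2 - 3*2)*4)*(0/M) = ((-2 - 6)*4)*0 = -8*4*0 = -32*0 = 0)
R = -7 (R = (-5 + 0) - 2 = -5 - 2 = -7)
(R - 1*(-155))*(-15 - 47) = (-7 - 1*(-155))*(-15 - 47) = (-7 + 155)*(-62) = 148*(-62) = -9176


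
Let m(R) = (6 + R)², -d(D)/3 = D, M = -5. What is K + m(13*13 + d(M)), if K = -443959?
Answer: -407859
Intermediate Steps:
d(D) = -3*D
K + m(13*13 + d(M)) = -443959 + (6 + (13*13 - 3*(-5)))² = -443959 + (6 + (169 + 15))² = -443959 + (6 + 184)² = -443959 + 190² = -443959 + 36100 = -407859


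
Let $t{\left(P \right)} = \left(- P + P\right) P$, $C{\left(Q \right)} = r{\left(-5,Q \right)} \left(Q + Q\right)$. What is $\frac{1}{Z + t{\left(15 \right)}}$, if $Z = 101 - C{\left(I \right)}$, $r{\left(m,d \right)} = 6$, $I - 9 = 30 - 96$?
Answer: $\frac{1}{785} \approx 0.0012739$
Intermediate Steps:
$I = -57$ ($I = 9 + \left(30 - 96\right) = 9 - 66 = -57$)
$C{\left(Q \right)} = 12 Q$ ($C{\left(Q \right)} = 6 \left(Q + Q\right) = 6 \cdot 2 Q = 12 Q$)
$t{\left(P \right)} = 0$ ($t{\left(P \right)} = 0 P = 0$)
$Z = 785$ ($Z = 101 - 12 \left(-57\right) = 101 - -684 = 101 + 684 = 785$)
$\frac{1}{Z + t{\left(15 \right)}} = \frac{1}{785 + 0} = \frac{1}{785}$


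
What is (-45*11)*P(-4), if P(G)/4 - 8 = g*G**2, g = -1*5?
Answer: 142560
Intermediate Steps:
g = -5
P(G) = 32 - 20*G**2 (P(G) = 32 + 4*(-5*G**2) = 32 - 20*G**2)
(-45*11)*P(-4) = (-45*11)*(32 - 20*(-4)**2) = -495*(32 - 20*16) = -495*(32 - 320) = -495*(-288) = 142560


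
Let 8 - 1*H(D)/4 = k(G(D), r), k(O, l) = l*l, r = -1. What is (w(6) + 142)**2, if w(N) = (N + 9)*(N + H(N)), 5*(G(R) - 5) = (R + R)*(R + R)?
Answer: 425104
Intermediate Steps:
G(R) = 5 + 4*R**2/5 (G(R) = 5 + ((R + R)*(R + R))/5 = 5 + ((2*R)*(2*R))/5 = 5 + (4*R**2)/5 = 5 + 4*R**2/5)
k(O, l) = l**2
H(D) = 28 (H(D) = 32 - 4*(-1)**2 = 32 - 4*1 = 32 - 4 = 28)
w(N) = (9 + N)*(28 + N) (w(N) = (N + 9)*(N + 28) = (9 + N)*(28 + N))
(w(6) + 142)**2 = ((252 + 6**2 + 37*6) + 142)**2 = ((252 + 36 + 222) + 142)**2 = (510 + 142)**2 = 652**2 = 425104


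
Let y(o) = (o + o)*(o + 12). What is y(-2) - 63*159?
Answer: -10057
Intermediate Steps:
y(o) = 2*o*(12 + o) (y(o) = (2*o)*(12 + o) = 2*o*(12 + o))
y(-2) - 63*159 = 2*(-2)*(12 - 2) - 63*159 = 2*(-2)*10 - 10017 = -40 - 10017 = -10057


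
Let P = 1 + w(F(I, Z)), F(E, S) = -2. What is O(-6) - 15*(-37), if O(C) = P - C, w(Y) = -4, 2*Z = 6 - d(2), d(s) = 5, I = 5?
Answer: 558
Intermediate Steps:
Z = ½ (Z = (6 - 1*5)/2 = (6 - 5)/2 = (½)*1 = ½ ≈ 0.50000)
P = -3 (P = 1 - 4 = -3)
O(C) = -3 - C
O(-6) - 15*(-37) = (-3 - 1*(-6)) - 15*(-37) = (-3 + 6) + 555 = 3 + 555 = 558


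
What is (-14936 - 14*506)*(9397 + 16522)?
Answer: -570736380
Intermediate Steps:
(-14936 - 14*506)*(9397 + 16522) = (-14936 - 7084)*25919 = -22020*25919 = -570736380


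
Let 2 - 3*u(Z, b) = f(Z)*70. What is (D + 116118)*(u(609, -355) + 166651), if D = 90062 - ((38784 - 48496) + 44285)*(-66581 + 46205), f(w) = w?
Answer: 322261208325100/3 ≈ 1.0742e+14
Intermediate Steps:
u(Z, b) = ⅔ - 70*Z/3 (u(Z, b) = ⅔ - Z*70/3 = ⅔ - 70*Z/3)
D = 704549510 (D = 90062 - (-9712 + 44285)*(-20376) = 90062 - 34573*(-20376) = 90062 - 1*(-704459448) = 90062 + 704459448 = 704549510)
(D + 116118)*(u(609, -355) + 166651) = (704549510 + 116118)*((⅔ - 70/3*609) + 166651) = 704665628*((⅔ - 14210) + 166651) = 704665628*(-42628/3 + 166651) = 704665628*(457325/3) = 322261208325100/3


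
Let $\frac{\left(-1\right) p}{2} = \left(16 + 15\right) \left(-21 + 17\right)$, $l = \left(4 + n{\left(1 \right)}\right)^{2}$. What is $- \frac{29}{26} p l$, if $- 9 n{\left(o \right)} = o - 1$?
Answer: $- \frac{57536}{13} \approx -4425.8$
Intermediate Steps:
$n{\left(o \right)} = \frac{1}{9} - \frac{o}{9}$ ($n{\left(o \right)} = - \frac{o - 1}{9} = - \frac{-1 + o}{9} = \frac{1}{9} - \frac{o}{9}$)
$l = 16$ ($l = \left(4 + \left(\frac{1}{9} - \frac{1}{9}\right)\right)^{2} = \left(4 + 0\right)^{2} = 4^{2} = 16$)
$p = 248$ ($p = - 2 \left(16 + 15\right) \left(-21 + 17\right) = - 2 \cdot 31 \left(-4\right) = \left(-2\right) \left(-124\right) = 248$)
$- \frac{29}{26} p l = - \frac{29}{26} \cdot 248 \cdot 16 = \left(-29\right) \frac{1}{26} \cdot 248 \cdot 16 = \left(- \frac{29}{26}\right) 248 \cdot 16 = \left(- \frac{3596}{13}\right) 16 = - \frac{57536}{13}$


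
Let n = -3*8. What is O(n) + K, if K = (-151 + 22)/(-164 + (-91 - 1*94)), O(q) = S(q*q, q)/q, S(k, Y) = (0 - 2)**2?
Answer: 425/2094 ≈ 0.20296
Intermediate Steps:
S(k, Y) = 4 (S(k, Y) = (-2)**2 = 4)
n = -24
O(q) = 4/q
K = 129/349 (K = -129/(-164 + (-91 - 94)) = -129/(-164 - 185) = -129/(-349) = -129*(-1/349) = 129/349 ≈ 0.36963)
O(n) + K = 4/(-24) + 129/349 = 4*(-1/24) + 129/349 = -1/6 + 129/349 = 425/2094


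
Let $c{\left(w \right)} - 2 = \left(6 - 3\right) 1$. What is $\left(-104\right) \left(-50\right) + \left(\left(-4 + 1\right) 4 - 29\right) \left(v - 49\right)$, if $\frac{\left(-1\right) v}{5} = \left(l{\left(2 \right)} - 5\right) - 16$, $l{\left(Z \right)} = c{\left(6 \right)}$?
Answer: $3929$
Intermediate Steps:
$c{\left(w \right)} = 5$ ($c{\left(w \right)} = 2 + \left(6 - 3\right) 1 = 2 + 3 \cdot 1 = 2 + 3 = 5$)
$l{\left(Z \right)} = 5$
$v = 80$ ($v = - 5 \left(\left(5 - 5\right) - 16\right) = - 5 \left(0 - 16\right) = \left(-5\right) \left(-16\right) = 80$)
$\left(-104\right) \left(-50\right) + \left(\left(-4 + 1\right) 4 - 29\right) \left(v - 49\right) = \left(-104\right) \left(-50\right) + \left(\left(-4 + 1\right) 4 - 29\right) \left(80 - 49\right) = 5200 + \left(\left(-3\right) 4 - 29\right) 31 = 5200 + \left(-12 - 29\right) 31 = 5200 - 1271 = 3929$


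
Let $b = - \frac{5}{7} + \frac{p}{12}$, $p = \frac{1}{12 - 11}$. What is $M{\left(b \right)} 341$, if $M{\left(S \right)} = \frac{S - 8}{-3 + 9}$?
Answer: $- \frac{247225}{504} \approx -490.53$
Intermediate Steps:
$p = 1$ ($p = 1^{-1} = 1$)
$b = - \frac{53}{84}$ ($b = - \frac{5}{7} + 1 \cdot \frac{1}{12} = \left(-5\right) \frac{1}{7} + 1 \cdot \frac{1}{12} = - \frac{5}{7} + \frac{1}{12} = - \frac{53}{84} \approx -0.63095$)
$M{\left(S \right)} = - \frac{4}{3} + \frac{S}{6}$ ($M{\left(S \right)} = \frac{-8 + S}{6} = \left(-8 + S\right) \frac{1}{6} = - \frac{4}{3} + \frac{S}{6}$)
$M{\left(b \right)} 341 = \left(- \frac{4}{3} + \frac{1}{6} \left(- \frac{53}{84}\right)\right) 341 = \left(- \frac{4}{3} - \frac{53}{504}\right) 341 = \left(- \frac{725}{504}\right) 341 = - \frac{247225}{504}$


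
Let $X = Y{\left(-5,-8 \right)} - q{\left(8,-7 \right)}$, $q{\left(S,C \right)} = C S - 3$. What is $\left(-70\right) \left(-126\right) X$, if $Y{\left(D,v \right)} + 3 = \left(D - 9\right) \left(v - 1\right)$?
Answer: $1605240$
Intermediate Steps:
$Y{\left(D,v \right)} = -3 + \left(-1 + v\right) \left(-9 + D\right)$ ($Y{\left(D,v \right)} = -3 + \left(D - 9\right) \left(v - 1\right) = -3 + \left(-9 + D\right) \left(-1 + v\right) = -3 + \left(-1 + v\right) \left(-9 + D\right)$)
$q{\left(S,C \right)} = -3 + C S$
$X = 182$ ($X = \left(6 - -5 - -72 - -40\right) - \left(-3 - 56\right) = \left(6 + 5 + 72 + 40\right) - \left(-3 - 56\right) = 123 - -59 = 123 + 59 = 182$)
$\left(-70\right) \left(-126\right) X = \left(-70\right) \left(-126\right) 182 = 8820 \cdot 182 = 1605240$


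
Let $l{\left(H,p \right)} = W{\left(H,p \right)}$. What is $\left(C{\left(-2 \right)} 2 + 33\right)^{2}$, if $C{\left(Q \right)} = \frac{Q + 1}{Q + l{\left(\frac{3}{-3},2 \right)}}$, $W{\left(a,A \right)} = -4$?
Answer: $\frac{10000}{9} \approx 1111.1$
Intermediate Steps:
$l{\left(H,p \right)} = -4$
$C{\left(Q \right)} = \frac{1 + Q}{-4 + Q}$ ($C{\left(Q \right)} = \frac{Q + 1}{Q - 4} = \frac{1 + Q}{-4 + Q}$)
$\left(C{\left(-2 \right)} 2 + 33\right)^{2} = \left(\frac{1 - 2}{-4 - 2} \cdot 2 + 33\right)^{2} = \left(\frac{1}{-6} \left(-1\right) 2 + 33\right)^{2} = \left(\left(- \frac{1}{6}\right) \left(-1\right) 2 + 33\right)^{2} = \left(\frac{1}{6} \cdot 2 + 33\right)^{2} = \left(\frac{1}{3} + 33\right)^{2} = \left(\frac{100}{3}\right)^{2} = \frac{10000}{9}$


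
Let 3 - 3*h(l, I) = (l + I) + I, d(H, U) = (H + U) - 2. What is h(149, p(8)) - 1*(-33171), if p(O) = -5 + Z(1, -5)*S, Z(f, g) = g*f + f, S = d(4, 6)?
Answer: 33147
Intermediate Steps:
d(H, U) = -2 + H + U
S = 8 (S = -2 + 4 + 6 = 8)
Z(f, g) = f + f*g (Z(f, g) = f*g + f = f + f*g)
p(O) = -37 (p(O) = -5 + (1*(1 - 5))*8 = -5 + (1*(-4))*8 = -5 - 4*8 = -5 - 32 = -37)
h(l, I) = 1 - 2*I/3 - l/3 (h(l, I) = 1 - ((l + I) + I)/3 = 1 - ((I + l) + I)/3 = 1 - (l + 2*I)/3 = 1 + (-2*I/3 - l/3) = 1 - 2*I/3 - l/3)
h(149, p(8)) - 1*(-33171) = (1 - ⅔*(-37) - ⅓*149) - 1*(-33171) = (1 + 74/3 - 149/3) + 33171 = -24 + 33171 = 33147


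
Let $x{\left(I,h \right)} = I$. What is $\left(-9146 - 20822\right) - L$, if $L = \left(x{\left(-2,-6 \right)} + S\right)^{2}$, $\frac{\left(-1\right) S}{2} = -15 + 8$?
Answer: $-30112$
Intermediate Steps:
$S = 14$ ($S = - 2 \left(-15 + 8\right) = \left(-2\right) \left(-7\right) = 14$)
$L = 144$ ($L = \left(-2 + 14\right)^{2} = 12^{2} = 144$)
$\left(-9146 - 20822\right) - L = \left(-9146 - 20822\right) - 144 = -29968 - 144 = -30112$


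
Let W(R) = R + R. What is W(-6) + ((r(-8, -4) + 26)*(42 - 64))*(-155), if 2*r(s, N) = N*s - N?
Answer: 150028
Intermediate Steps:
r(s, N) = -N/2 + N*s/2 (r(s, N) = (N*s - N)/2 = (-N + N*s)/2 = -N/2 + N*s/2)
W(R) = 2*R
W(-6) + ((r(-8, -4) + 26)*(42 - 64))*(-155) = 2*(-6) + (((½)*(-4)*(-1 - 8) + 26)*(42 - 64))*(-155) = -12 + (((½)*(-4)*(-9) + 26)*(-22))*(-155) = -12 + ((18 + 26)*(-22))*(-155) = -12 + (44*(-22))*(-155) = -12 - 968*(-155) = -12 + 150040 = 150028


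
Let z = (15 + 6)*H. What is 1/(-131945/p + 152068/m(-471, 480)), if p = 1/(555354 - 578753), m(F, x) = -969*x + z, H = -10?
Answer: 232665/718325513085541 ≈ 3.2390e-10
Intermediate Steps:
z = -210 (z = (15 + 6)*(-10) = 21*(-10) = -210)
m(F, x) = -210 - 969*x (m(F, x) = -969*x - 210 = -210 - 969*x)
p = -1/23399 (p = 1/(-23399) = -1/23399 ≈ -4.2737e-5)
1/(-131945/p + 152068/m(-471, 480)) = 1/(-131945/(-1/23399) + 152068/(-210 - 969*480)) = 1/(-131945*(-23399) + 152068/(-210 - 465120)) = 1/(3087381055 + 152068/(-465330)) = 1/(3087381055 + 152068*(-1/465330)) = 1/(3087381055 - 76034/232665) = 1/(718325513085541/232665) = 232665/718325513085541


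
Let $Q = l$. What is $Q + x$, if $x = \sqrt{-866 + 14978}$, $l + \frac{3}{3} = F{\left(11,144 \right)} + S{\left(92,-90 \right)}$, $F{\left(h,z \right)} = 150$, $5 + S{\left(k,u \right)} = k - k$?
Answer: $144 + 84 \sqrt{2} \approx 262.79$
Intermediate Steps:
$S{\left(k,u \right)} = -5$ ($S{\left(k,u \right)} = -5 + \left(k - k\right) = -5 + 0 = -5$)
$l = 144$ ($l = -1 + \left(150 - 5\right) = -1 + 145 = 144$)
$Q = 144$
$x = 84 \sqrt{2}$ ($x = \sqrt{14112} = 84 \sqrt{2} \approx 118.79$)
$Q + x = 144 + 84 \sqrt{2}$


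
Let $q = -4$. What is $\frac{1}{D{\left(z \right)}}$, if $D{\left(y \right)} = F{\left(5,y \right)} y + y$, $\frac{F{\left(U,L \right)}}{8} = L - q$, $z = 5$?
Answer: $\frac{1}{365} \approx 0.0027397$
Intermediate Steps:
$F{\left(U,L \right)} = 32 + 8 L$ ($F{\left(U,L \right)} = 8 \left(L - -4\right) = 8 \left(L + 4\right) = 8 \left(4 + L\right) = 32 + 8 L$)
$D{\left(y \right)} = y + y \left(32 + 8 y\right)$ ($D{\left(y \right)} = \left(32 + 8 y\right) y + y = y \left(32 + 8 y\right) + y = y + y \left(32 + 8 y\right)$)
$\frac{1}{D{\left(z \right)}} = \frac{1}{5 \left(33 + 8 \cdot 5\right)} = \frac{1}{5 \left(33 + 40\right)} = \frac{1}{5 \cdot 73} = \frac{1}{365}$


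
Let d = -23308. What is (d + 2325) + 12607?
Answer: -8376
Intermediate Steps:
(d + 2325) + 12607 = (-23308 + 2325) + 12607 = -20983 + 12607 = -8376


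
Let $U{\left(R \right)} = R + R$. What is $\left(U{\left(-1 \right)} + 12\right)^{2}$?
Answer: $100$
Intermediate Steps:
$U{\left(R \right)} = 2 R$
$\left(U{\left(-1 \right)} + 12\right)^{2} = \left(2 \left(-1\right) + 12\right)^{2} = \left(-2 + 12\right)^{2} = 10^{2} = 100$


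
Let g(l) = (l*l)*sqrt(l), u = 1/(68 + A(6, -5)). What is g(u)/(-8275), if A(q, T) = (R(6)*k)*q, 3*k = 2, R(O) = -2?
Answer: -sqrt(15)/893700000 ≈ -4.3336e-9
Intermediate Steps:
k = 2/3 (k = (1/3)*2 = 2/3 ≈ 0.66667)
A(q, T) = -4*q/3 (A(q, T) = (-2*2/3)*q = -4*q/3)
u = 1/60 (u = 1/(68 - 4/3*6) = 1/(68 - 8) = 1/60 ≈ 0.016667)
g(l) = l**(5/2) (g(l) = l**2*sqrt(l) = l**(5/2))
g(u)/(-8275) = (1/60)**(5/2)/(-8275) = (sqrt(15)/108000)*(-1/8275) = -sqrt(15)/893700000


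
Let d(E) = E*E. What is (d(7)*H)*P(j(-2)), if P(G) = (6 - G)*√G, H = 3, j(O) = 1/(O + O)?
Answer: 3675*I/8 ≈ 459.38*I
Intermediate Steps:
j(O) = 1/(2*O)
d(E) = E²
P(G) = √G*(6 - G)
(d(7)*H)*P(j(-2)) = (7²*3)*(√((½)/(-2))*(6 - 1/(2*(-2)))) = (49*3)*(√((½)*(-½))*(6 - (-1)/(2*2))) = 147*(√(-¼)*(6 - 1*(-¼))) = 147*((I/2)*(6 + ¼)) = 147*((I/2)*(25/4)) = 147*(25*I/8) = 3675*I/8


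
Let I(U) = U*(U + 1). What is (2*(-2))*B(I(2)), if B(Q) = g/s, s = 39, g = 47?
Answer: -188/39 ≈ -4.8205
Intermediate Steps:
I(U) = U*(1 + U)
B(Q) = 47/39
(2*(-2))*B(I(2)) = (2*(-2))*(47/39) = -4*47/39 = -188/39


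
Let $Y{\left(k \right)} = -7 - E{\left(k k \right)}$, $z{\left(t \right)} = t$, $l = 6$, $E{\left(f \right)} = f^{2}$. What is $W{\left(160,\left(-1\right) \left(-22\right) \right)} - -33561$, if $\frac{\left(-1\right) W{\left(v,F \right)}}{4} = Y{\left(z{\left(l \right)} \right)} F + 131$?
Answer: $147701$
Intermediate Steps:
$Y{\left(k \right)} = -7 - k^{4}$ ($Y{\left(k \right)} = -7 - \left(k k\right)^{2} = -7 - \left(k^{2}\right)^{2} = -7 - k^{4}$)
$W{\left(v,F \right)} = -524 + 5212 F$ ($W{\left(v,F \right)} = - 4 \left(\left(-7 - 6^{4}\right) F + 131\right) = - 4 \left(\left(-7 - 1296\right) F + 131\right) = - 4 \left(- 1303 F + 131\right) = - 4 \left(131 - 1303 F\right) = -524 + 5212 F$)
$W{\left(160,\left(-1\right) \left(-22\right) \right)} - -33561 = \left(-524 + 5212 \left(\left(-1\right) \left(-22\right)\right)\right) - -33561 = \left(-524 + 5212 \cdot 22\right) + 33561 = \left(-524 + 114664\right) + 33561 = 114140 + 33561 = 147701$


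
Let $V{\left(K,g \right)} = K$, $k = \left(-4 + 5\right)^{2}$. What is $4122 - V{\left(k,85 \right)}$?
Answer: $4121$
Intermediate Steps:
$k = 1$ ($k = 1^{2} = 1$)
$4122 - V{\left(k,85 \right)} = 4122 - 1 = 4121$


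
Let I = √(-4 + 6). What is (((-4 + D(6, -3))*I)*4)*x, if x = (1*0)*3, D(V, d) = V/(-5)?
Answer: 0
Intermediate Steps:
D(V, d) = -V/5 (D(V, d) = V*(-⅕) = -V/5)
I = √2 ≈ 1.4142
x = 0 (x = 0*3 = 0)
(((-4 + D(6, -3))*I)*4)*x = (((-4 - ⅕*6)*√2)*4)*0 = (((-4 - 6/5)*√2)*4)*0 = (-26*√2/5*4)*0 = -104*√2/5*0 = 0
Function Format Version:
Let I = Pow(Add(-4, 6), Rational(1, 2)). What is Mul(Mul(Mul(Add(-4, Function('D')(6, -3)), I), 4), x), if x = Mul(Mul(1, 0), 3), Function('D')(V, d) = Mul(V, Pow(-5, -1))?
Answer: 0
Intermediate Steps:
Function('D')(V, d) = Mul(Rational(-1, 5), V) (Function('D')(V, d) = Mul(V, Rational(-1, 5)) = Mul(Rational(-1, 5), V))
I = Pow(2, Rational(1, 2)) ≈ 1.4142
x = 0 (x = Mul(0, 3) = 0)
Mul(Mul(Mul(Add(-4, Function('D')(6, -3)), I), 4), x) = Mul(Mul(Mul(Add(-4, Mul(Rational(-1, 5), 6)), Pow(2, Rational(1, 2))), 4), 0) = Mul(Mul(Mul(Add(-4, Rational(-6, 5)), Pow(2, Rational(1, 2))), 4), 0) = Mul(Mul(Mul(Rational(-26, 5), Pow(2, Rational(1, 2))), 4), 0) = Mul(Mul(Rational(-104, 5), Pow(2, Rational(1, 2))), 0) = 0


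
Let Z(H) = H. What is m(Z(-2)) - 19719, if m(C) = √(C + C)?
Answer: -19719 + 2*I ≈ -19719.0 + 2.0*I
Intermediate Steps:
m(C) = √2*√C (m(C) = √(2*C) = √2*√C)
m(Z(-2)) - 19719 = √2*√(-2) - 19719 = √2*(I*√2) - 19719 = 2*I - 19719 = -19719 + 2*I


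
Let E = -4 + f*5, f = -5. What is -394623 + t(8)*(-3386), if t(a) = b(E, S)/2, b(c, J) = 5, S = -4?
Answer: -403088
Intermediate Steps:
E = -29 (E = -4 - 5*5 = -4 - 25 = -29)
t(a) = 5/2
-394623 + t(8)*(-3386) = -394623 + (5/2)*(-3386) = -394623 - 8465 = -403088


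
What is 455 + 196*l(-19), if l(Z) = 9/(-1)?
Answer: -1309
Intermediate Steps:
l(Z) = -9 (l(Z) = 9*(-1) = -9)
455 + 196*l(-19) = 455 + 196*(-9) = 455 - 1764 = -1309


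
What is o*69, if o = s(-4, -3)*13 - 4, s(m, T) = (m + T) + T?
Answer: -9246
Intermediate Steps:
s(m, T) = m + 2*T (s(m, T) = (T + m) + T = m + 2*T)
o = -134 (o = (-4 + 2*(-3))*13 - 4 = (-4 - 6)*13 - 4 = -10*13 - 4 = -130 - 4 = -134)
o*69 = -134*69 = -9246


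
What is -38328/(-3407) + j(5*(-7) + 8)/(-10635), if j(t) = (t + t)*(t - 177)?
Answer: 123362256/12077815 ≈ 10.214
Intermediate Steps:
j(t) = 2*t*(-177 + t) (j(t) = (2*t)*(-177 + t) = 2*t*(-177 + t))
-38328/(-3407) + j(5*(-7) + 8)/(-10635) = -38328/(-3407) + (2*(5*(-7) + 8)*(-177 + (5*(-7) + 8)))/(-10635) = -38328*(-1/3407) + (2*(-35 + 8)*(-177 + (-35 + 8)))*(-1/10635) = 38328/3407 + (2*(-27)*(-177 - 27))*(-1/10635) = 38328/3407 + (2*(-27)*(-204))*(-1/10635) = 38328/3407 + 11016*(-1/10635) = 38328/3407 - 3672/3545 = 123362256/12077815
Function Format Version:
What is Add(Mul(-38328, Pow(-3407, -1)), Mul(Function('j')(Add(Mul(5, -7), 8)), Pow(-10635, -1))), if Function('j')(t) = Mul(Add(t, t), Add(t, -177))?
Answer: Rational(123362256, 12077815) ≈ 10.214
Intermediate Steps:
Function('j')(t) = Mul(2, t, Add(-177, t)) (Function('j')(t) = Mul(Mul(2, t), Add(-177, t)) = Mul(2, t, Add(-177, t)))
Add(Mul(-38328, Pow(-3407, -1)), Mul(Function('j')(Add(Mul(5, -7), 8)), Pow(-10635, -1))) = Add(Mul(-38328, Pow(-3407, -1)), Mul(Mul(2, Add(Mul(5, -7), 8), Add(-177, Add(Mul(5, -7), 8))), Pow(-10635, -1))) = Add(Mul(-38328, Rational(-1, 3407)), Mul(Mul(2, Add(-35, 8), Add(-177, Add(-35, 8))), Rational(-1, 10635))) = Add(Rational(38328, 3407), Mul(Mul(2, -27, Add(-177, -27)), Rational(-1, 10635))) = Add(Rational(38328, 3407), Mul(Mul(2, -27, -204), Rational(-1, 10635))) = Add(Rational(38328, 3407), Mul(11016, Rational(-1, 10635))) = Add(Rational(38328, 3407), Rational(-3672, 3545)) = Rational(123362256, 12077815)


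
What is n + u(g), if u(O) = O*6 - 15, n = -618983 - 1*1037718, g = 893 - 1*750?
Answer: -1655858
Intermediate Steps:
g = 143 (g = 893 - 750 = 143)
n = -1656701 (n = -618983 - 1037718 = -1656701)
u(O) = -15 + 6*O (u(O) = 6*O - 15 = -15 + 6*O)
n + u(g) = -1656701 + (-15 + 6*143) = -1656701 + (-15 + 858) = -1656701 + 843 = -1655858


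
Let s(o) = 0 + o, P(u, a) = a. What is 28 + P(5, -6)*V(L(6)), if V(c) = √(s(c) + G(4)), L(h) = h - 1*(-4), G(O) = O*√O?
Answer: 28 - 18*√2 ≈ 2.5442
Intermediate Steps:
G(O) = O^(3/2)
L(h) = 4 + h (L(h) = h + 4 = 4 + h)
s(o) = o
V(c) = √(8 + c) (V(c) = √(c + 4^(3/2)) = √(c + 8) = √(8 + c))
28 + P(5, -6)*V(L(6)) = 28 - 6*√(8 + (4 + 6)) = 28 - 6*√(8 + 10) = 28 - 18*√2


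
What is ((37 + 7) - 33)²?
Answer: 121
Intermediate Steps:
((37 + 7) - 33)² = (44 - 33)² = 11² = 121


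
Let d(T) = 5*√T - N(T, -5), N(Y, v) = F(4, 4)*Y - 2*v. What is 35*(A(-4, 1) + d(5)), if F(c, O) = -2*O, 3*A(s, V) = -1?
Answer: 3115/3 + 175*√5 ≈ 1429.6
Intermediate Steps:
A(s, V) = -⅓ (A(s, V) = (⅓)*(-1) = -⅓)
N(Y, v) = -8*Y - 2*v (N(Y, v) = (-2*4)*Y - 2*v = -8*Y - 2*v)
d(T) = -10 + 5*√T + 8*T (d(T) = 5*√T - (-8*T - 2*(-5)) = 5*√T - (-8*T + 10) = 5*√T - (10 - 8*T) = 5*√T + (-10 + 8*T) = -10 + 5*√T + 8*T)
35*(A(-4, 1) + d(5)) = 35*(-⅓ + (-10 + 5*√5 + 8*5)) = 35*(-⅓ + (-10 + 5*√5 + 40)) = 35*(-⅓ + (30 + 5*√5)) = 35*(89/3 + 5*√5) = 3115/3 + 175*√5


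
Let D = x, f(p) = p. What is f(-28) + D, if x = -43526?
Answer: -43554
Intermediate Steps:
D = -43526
f(-28) + D = -28 - 43526 = -43554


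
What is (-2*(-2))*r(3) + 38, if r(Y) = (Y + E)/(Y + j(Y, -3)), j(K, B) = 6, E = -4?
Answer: 338/9 ≈ 37.556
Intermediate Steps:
r(Y) = (-4 + Y)/(6 + Y) (r(Y) = (Y - 4)/(Y + 6) = (-4 + Y)/(6 + Y))
(-2*(-2))*r(3) + 38 = (-2*(-2))*((-4 + 3)/(6 + 3)) + 38 = 4*(-1/9) + 38 = -4/9 + 38 = 338/9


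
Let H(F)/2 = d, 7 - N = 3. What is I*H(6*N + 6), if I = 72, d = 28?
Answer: 4032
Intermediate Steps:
N = 4 (N = 7 - 1*3 = 7 - 3 = 4)
H(F) = 56 (H(F) = 2*28 = 56)
I*H(6*N + 6) = 72*56 = 4032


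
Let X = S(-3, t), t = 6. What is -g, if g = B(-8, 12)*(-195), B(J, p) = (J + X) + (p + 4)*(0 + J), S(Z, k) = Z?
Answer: -27105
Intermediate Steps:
X = -3
B(J, p) = -3 + J + J*(4 + p) (B(J, p) = (J - 3) + (p + 4)*(0 + J) = (-3 + J) + (4 + p)*J = (-3 + J) + J*(4 + p) = -3 + J + J*(4 + p))
g = 27105 (g = (-3 + 5*(-8) - 8*12)*(-195) = (-3 - 40 - 96)*(-195) = -139*(-195) = 27105)
-g = -1*27105 = -27105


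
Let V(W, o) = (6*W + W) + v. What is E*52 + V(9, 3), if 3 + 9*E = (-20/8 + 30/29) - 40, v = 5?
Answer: -49306/261 ≈ -188.91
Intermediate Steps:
V(W, o) = 5 + 7*W (V(W, o) = (6*W + W) + 5 = 7*W + 5 = 5 + 7*W)
E = -2579/522 (E = -⅓ + ((-20/8 + 30/29) - 40)/9 = -⅓ + ((-20*⅛ + 30*(1/29)) - 40)/9 = -⅓ + ((-5/2 + 30/29) - 40)/9 = -⅓ + (-85/58 - 40)/9 = -⅓ + (⅑)*(-2405/58) = -⅓ - 2405/522 = -2579/522 ≈ -4.9406)
E*52 + V(9, 3) = -2579/522*52 + (5 + 7*9) = -67054/261 + (5 + 63) = -67054/261 + 68 = -49306/261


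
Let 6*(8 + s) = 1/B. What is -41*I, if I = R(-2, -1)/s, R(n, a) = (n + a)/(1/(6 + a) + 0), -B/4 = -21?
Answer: -309960/4031 ≈ -76.894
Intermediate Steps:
B = 84 (B = -4*(-21) = 84)
R(n, a) = (6 + a)*(a + n) (R(n, a) = (a + n)/(1/(6 + a)) = (a + n)*(6 + a) = (6 + a)*(a + n))
s = -4031/504 (s = -8 + (1/6)/84 = -8 + (1/6)*(1/84) = -8 + 1/504 = -4031/504 ≈ -7.9980)
I = 7560/4031 (I = ((-1)**2 + 6*(-1) + 6*(-2) - 1*(-2))/(-4031/504) = (1 - 6 - 12 + 2)*(-504/4031) = -15*(-504/4031) = 7560/4031 ≈ 1.8755)
-41*I = -41*7560/4031 = -309960/4031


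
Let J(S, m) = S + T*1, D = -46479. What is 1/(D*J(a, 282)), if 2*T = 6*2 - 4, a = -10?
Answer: 1/278874 ≈ 3.5859e-6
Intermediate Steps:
T = 4 (T = (6*2 - 4)/2 = (12 - 4)/2 = (½)*8 = 4)
J(S, m) = 4 + S (J(S, m) = S + 4*1 = S + 4 = 4 + S)
1/(D*J(a, 282)) = 1/((-46479)*(4 - 10)) = -1/46479/(-6) = -1/46479*(-⅙) = 1/278874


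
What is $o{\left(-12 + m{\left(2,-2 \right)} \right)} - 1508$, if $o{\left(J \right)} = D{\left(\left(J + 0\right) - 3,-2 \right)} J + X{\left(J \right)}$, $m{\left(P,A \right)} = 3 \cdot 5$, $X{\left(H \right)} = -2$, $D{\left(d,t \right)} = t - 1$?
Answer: $-1519$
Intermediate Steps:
$D{\left(d,t \right)} = -1 + t$ ($D{\left(d,t \right)} = t - 1 = -1 + t$)
$m{\left(P,A \right)} = 15$
$o{\left(J \right)} = -2 - 3 J$ ($o{\left(J \right)} = \left(-1 - 2\right) J - 2 = - 3 J - 2 = -2 - 3 J$)
$o{\left(-12 + m{\left(2,-2 \right)} \right)} - 1508 = \left(-2 - 3 \left(-12 + 15\right)\right) - 1508 = \left(-2 - 9\right) - 1508 = -11 - 1508 = -1519$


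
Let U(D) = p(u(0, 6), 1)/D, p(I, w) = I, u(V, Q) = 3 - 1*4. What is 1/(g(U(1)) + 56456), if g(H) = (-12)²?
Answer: 1/56600 ≈ 1.7668e-5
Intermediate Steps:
u(V, Q) = -1 (u(V, Q) = 3 - 4 = -1)
U(D) = -1/D
g(H) = 144
1/(g(U(1)) + 56456) = 1/(144 + 56456) = 1/56600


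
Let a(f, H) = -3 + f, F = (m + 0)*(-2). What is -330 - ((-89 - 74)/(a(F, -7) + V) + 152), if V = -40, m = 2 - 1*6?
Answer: -17033/35 ≈ -486.66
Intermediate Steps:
m = -4 (m = 2 - 6 = -4)
F = 8 (F = (-4 + 0)*(-2) = -4*(-2) = 8)
-330 - ((-89 - 74)/(a(F, -7) + V) + 152) = -330 - ((-89 - 74)/((-3 + 8) - 40) + 152) = -330 - (-163/(5 - 40) + 152) = -330 - (-163/(-35) + 152) = -330 - (-163*(-1/35) + 152) = -330 - (163/35 + 152) = -330 - 1*5483/35 = -330 - 5483/35 = -17033/35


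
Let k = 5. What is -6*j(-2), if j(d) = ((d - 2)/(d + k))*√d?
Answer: 8*I*√2 ≈ 11.314*I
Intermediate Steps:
j(d) = √d*(-2 + d)/(5 + d) (j(d) = ((d - 2)/(d + 5))*√d = ((-2 + d)/(5 + d))*√d = √d*(-2 + d)/(5 + d))
-6*j(-2) = -6*√(-2)*(-2 - 2)/(5 - 2) = -6*I*√2*(-4)/3 = -(-8)*I*√2 = 8*I*√2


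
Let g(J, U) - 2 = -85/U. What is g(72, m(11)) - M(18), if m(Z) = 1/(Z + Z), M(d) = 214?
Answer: -2082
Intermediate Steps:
m(Z) = 1/(2*Z)
g(J, U) = 2 - 85/U
g(72, m(11)) - M(18) = (2 - 85/((1/2)/11)) - 1*214 = (2 - 85/((1/2)*(1/11))) - 214 = (2 - 85/1/22) - 214 = (2 - 85*22) - 214 = (2 - 1870) - 214 = -1868 - 214 = -2082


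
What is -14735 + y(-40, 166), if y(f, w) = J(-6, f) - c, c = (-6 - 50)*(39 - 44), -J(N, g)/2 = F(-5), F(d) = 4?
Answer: -15023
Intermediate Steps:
J(N, g) = -8 (J(N, g) = -2*4 = -8)
c = 280 (c = -56*(-5) = 280)
y(f, w) = -288 (y(f, w) = -8 - 1*280 = -8 - 280 = -288)
-14735 + y(-40, 166) = -14735 - 288 = -15023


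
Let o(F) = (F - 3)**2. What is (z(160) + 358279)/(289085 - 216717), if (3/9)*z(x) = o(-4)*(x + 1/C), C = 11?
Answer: 262496/49753 ≈ 5.2760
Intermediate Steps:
o(F) = (-3 + F)**2
z(x) = 147/11 + 147*x (z(x) = 3*((-3 - 4)**2*(x + 1/11)) = 3*((-7)**2*(x + 1/11)) = 3*(49*(1/11 + x)) = 3*(49/11 + 49*x) = 147/11 + 147*x)
(z(160) + 358279)/(289085 - 216717) = ((147/11 + 147*160) + 358279)/(289085 - 216717) = ((147/11 + 23520) + 358279)/72368 = (258867/11 + 358279)*(1/72368) = (4199936/11)*(1/72368) = 262496/49753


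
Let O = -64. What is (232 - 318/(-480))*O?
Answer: -74452/5 ≈ -14890.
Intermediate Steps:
(232 - 318/(-480))*O = (232 - 318/(-480))*(-64) = (232 - 318*(-1/480))*(-64) = (232 + 53/80)*(-64) = (18613/80)*(-64) = -74452/5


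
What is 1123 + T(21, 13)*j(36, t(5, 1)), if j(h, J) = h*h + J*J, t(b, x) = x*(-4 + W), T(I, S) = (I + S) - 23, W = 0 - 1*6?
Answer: 16479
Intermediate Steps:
W = -6 (W = 0 - 6 = -6)
T(I, S) = -23 + I + S
t(b, x) = -10*x (t(b, x) = x*(-4 - 6) = x*(-10) = -10*x)
j(h, J) = J² + h² (j(h, J) = h² + J² = J² + h²)
1123 + T(21, 13)*j(36, t(5, 1)) = 1123 + (-23 + 21 + 13)*((-10*1)² + 36²) = 1123 + 11*((-10)² + 1296) = 1123 + 11*(100 + 1296) = 1123 + 11*1396 = 1123 + 15356 = 16479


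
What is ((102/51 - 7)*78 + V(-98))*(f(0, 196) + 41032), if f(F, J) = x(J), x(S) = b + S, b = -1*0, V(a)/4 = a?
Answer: -32240296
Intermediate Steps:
V(a) = 4*a
b = 0
x(S) = S (x(S) = 0 + S = S)
f(F, J) = J
((102/51 - 7)*78 + V(-98))*(f(0, 196) + 41032) = ((102/51 - 7)*78 + 4*(-98))*(196 + 41032) = ((102*(1/51) - 7)*78 - 392)*41228 = ((2 - 7)*78 - 392)*41228 = (-5*78 - 392)*41228 = (-390 - 392)*41228 = -782*41228 = -32240296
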